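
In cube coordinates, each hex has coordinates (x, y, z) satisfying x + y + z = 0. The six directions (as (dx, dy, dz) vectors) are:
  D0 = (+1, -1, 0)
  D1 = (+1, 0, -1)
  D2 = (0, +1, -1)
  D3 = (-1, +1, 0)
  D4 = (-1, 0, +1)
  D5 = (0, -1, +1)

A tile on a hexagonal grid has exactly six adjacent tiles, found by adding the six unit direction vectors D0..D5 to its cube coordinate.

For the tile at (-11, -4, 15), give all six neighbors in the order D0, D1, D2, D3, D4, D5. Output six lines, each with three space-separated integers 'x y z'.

Center: (-11, -4, 15). Add each direction:
  D0: (-11, -4, 15) + (1, -1, 0) = (-10, -5, 15)
  D1: (-11, -4, 15) + (1, 0, -1) = (-10, -4, 14)
  D2: (-11, -4, 15) + (0, 1, -1) = (-11, -3, 14)
  D3: (-11, -4, 15) + (-1, 1, 0) = (-12, -3, 15)
  D4: (-11, -4, 15) + (-1, 0, 1) = (-12, -4, 16)
  D5: (-11, -4, 15) + (0, -1, 1) = (-11, -5, 16)

Answer: -10 -5 15
-10 -4 14
-11 -3 14
-12 -3 15
-12 -4 16
-11 -5 16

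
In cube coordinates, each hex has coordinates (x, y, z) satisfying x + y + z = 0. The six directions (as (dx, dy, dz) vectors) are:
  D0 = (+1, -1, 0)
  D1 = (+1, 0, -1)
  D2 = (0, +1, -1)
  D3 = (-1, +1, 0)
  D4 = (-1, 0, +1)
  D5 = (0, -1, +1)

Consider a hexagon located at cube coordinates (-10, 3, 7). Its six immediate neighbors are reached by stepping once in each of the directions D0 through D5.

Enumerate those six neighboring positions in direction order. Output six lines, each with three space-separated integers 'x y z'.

Answer: -9 2 7
-9 3 6
-10 4 6
-11 4 7
-11 3 8
-10 2 8

Derivation:
Center: (-10, 3, 7). Add each direction:
  D0: (-10, 3, 7) + (1, -1, 0) = (-9, 2, 7)
  D1: (-10, 3, 7) + (1, 0, -1) = (-9, 3, 6)
  D2: (-10, 3, 7) + (0, 1, -1) = (-10, 4, 6)
  D3: (-10, 3, 7) + (-1, 1, 0) = (-11, 4, 7)
  D4: (-10, 3, 7) + (-1, 0, 1) = (-11, 3, 8)
  D5: (-10, 3, 7) + (0, -1, 1) = (-10, 2, 8)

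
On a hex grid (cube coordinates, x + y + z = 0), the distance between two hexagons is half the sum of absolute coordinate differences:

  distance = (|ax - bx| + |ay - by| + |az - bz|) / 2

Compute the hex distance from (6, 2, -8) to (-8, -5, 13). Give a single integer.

|ax - bx| = |6 - (-8)| = 14
|ay - by| = |2 - (-5)| = 7
|az - bz| = |-8 - 13| = 21
distance = (14 + 7 + 21) / 2 = 42 / 2 = 21

Answer: 21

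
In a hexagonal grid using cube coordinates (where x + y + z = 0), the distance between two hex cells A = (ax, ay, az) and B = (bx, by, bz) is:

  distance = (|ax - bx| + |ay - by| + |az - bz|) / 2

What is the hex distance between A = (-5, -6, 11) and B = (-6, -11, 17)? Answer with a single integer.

|ax - bx| = |-5 - (-6)| = 1
|ay - by| = |-6 - (-11)| = 5
|az - bz| = |11 - 17| = 6
distance = (1 + 5 + 6) / 2 = 12 / 2 = 6

Answer: 6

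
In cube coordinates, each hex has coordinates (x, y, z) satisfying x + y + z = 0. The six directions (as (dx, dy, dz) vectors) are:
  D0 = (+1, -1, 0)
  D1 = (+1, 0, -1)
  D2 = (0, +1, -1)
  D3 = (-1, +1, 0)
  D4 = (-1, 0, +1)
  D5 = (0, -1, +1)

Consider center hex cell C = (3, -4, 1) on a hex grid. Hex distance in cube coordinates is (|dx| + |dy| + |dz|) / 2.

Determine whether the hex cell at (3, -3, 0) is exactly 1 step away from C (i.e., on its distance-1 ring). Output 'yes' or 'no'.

Answer: yes

Derivation:
|px - cx| = |3 - 3| = 0
|py - cy| = |-3 - (-4)| = 1
|pz - cz| = |0 - 1| = 1
distance = (0+1+1)/2 = 2/2 = 1
radius = 1; distance == radius -> yes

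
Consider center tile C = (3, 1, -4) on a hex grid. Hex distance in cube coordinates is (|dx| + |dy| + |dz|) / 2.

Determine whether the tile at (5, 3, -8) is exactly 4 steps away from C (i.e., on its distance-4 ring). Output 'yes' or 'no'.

Answer: yes

Derivation:
|px - cx| = |5 - 3| = 2
|py - cy| = |3 - 1| = 2
|pz - cz| = |-8 - (-4)| = 4
distance = (2+2+4)/2 = 8/2 = 4
radius = 4; distance == radius -> yes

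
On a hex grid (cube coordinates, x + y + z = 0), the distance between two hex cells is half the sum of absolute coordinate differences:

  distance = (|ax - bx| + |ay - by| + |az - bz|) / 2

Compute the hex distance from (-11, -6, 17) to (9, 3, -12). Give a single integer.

Answer: 29

Derivation:
|ax - bx| = |-11 - 9| = 20
|ay - by| = |-6 - 3| = 9
|az - bz| = |17 - (-12)| = 29
distance = (20 + 9 + 29) / 2 = 58 / 2 = 29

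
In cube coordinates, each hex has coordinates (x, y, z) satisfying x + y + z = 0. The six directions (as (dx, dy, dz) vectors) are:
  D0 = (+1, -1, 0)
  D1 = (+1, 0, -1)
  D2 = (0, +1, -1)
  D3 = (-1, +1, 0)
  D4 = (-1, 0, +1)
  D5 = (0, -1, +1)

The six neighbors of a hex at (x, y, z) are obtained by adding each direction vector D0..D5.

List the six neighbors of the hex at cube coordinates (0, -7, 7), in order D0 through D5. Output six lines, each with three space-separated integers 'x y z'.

Answer: 1 -8 7
1 -7 6
0 -6 6
-1 -6 7
-1 -7 8
0 -8 8

Derivation:
Center: (0, -7, 7). Add each direction:
  D0: (0, -7, 7) + (1, -1, 0) = (1, -8, 7)
  D1: (0, -7, 7) + (1, 0, -1) = (1, -7, 6)
  D2: (0, -7, 7) + (0, 1, -1) = (0, -6, 6)
  D3: (0, -7, 7) + (-1, 1, 0) = (-1, -6, 7)
  D4: (0, -7, 7) + (-1, 0, 1) = (-1, -7, 8)
  D5: (0, -7, 7) + (0, -1, 1) = (0, -8, 8)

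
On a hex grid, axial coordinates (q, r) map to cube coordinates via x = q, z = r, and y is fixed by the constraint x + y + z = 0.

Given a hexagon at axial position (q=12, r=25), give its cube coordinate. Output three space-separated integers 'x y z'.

x = q = 12
z = r = 25
y = -x - z = -(12) - (25) = -37

Answer: 12 -37 25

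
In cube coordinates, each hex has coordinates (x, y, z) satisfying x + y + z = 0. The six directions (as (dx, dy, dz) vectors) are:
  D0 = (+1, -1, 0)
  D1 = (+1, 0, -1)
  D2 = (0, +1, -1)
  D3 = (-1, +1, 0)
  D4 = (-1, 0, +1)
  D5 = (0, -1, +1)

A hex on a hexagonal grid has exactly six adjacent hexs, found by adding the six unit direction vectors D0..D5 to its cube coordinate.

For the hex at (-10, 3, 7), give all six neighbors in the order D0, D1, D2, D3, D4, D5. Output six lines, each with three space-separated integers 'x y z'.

Answer: -9 2 7
-9 3 6
-10 4 6
-11 4 7
-11 3 8
-10 2 8

Derivation:
Center: (-10, 3, 7). Add each direction:
  D0: (-10, 3, 7) + (1, -1, 0) = (-9, 2, 7)
  D1: (-10, 3, 7) + (1, 0, -1) = (-9, 3, 6)
  D2: (-10, 3, 7) + (0, 1, -1) = (-10, 4, 6)
  D3: (-10, 3, 7) + (-1, 1, 0) = (-11, 4, 7)
  D4: (-10, 3, 7) + (-1, 0, 1) = (-11, 3, 8)
  D5: (-10, 3, 7) + (0, -1, 1) = (-10, 2, 8)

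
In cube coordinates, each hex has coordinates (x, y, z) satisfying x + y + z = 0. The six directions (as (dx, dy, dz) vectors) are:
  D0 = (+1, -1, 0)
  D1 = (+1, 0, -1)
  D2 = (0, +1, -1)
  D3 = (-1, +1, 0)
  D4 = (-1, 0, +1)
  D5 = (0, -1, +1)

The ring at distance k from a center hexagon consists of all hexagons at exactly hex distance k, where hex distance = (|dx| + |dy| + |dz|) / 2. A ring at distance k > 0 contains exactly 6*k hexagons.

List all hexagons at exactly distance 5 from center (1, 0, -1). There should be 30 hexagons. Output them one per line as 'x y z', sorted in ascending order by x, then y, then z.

Walk ring at distance 5 from (1, 0, -1):
Start at center + D4*5 = (-4, 0, 4)
  hex 0: (-4, 0, 4)
  hex 1: (-3, -1, 4)
  hex 2: (-2, -2, 4)
  hex 3: (-1, -3, 4)
  hex 4: (0, -4, 4)
  hex 5: (1, -5, 4)
  hex 6: (2, -5, 3)
  hex 7: (3, -5, 2)
  hex 8: (4, -5, 1)
  hex 9: (5, -5, 0)
  hex 10: (6, -5, -1)
  hex 11: (6, -4, -2)
  hex 12: (6, -3, -3)
  hex 13: (6, -2, -4)
  hex 14: (6, -1, -5)
  hex 15: (6, 0, -6)
  hex 16: (5, 1, -6)
  hex 17: (4, 2, -6)
  hex 18: (3, 3, -6)
  hex 19: (2, 4, -6)
  hex 20: (1, 5, -6)
  hex 21: (0, 5, -5)
  hex 22: (-1, 5, -4)
  hex 23: (-2, 5, -3)
  hex 24: (-3, 5, -2)
  hex 25: (-4, 5, -1)
  hex 26: (-4, 4, 0)
  hex 27: (-4, 3, 1)
  hex 28: (-4, 2, 2)
  hex 29: (-4, 1, 3)
Sorted: 30 hexes.

Answer: -4 0 4
-4 1 3
-4 2 2
-4 3 1
-4 4 0
-4 5 -1
-3 -1 4
-3 5 -2
-2 -2 4
-2 5 -3
-1 -3 4
-1 5 -4
0 -4 4
0 5 -5
1 -5 4
1 5 -6
2 -5 3
2 4 -6
3 -5 2
3 3 -6
4 -5 1
4 2 -6
5 -5 0
5 1 -6
6 -5 -1
6 -4 -2
6 -3 -3
6 -2 -4
6 -1 -5
6 0 -6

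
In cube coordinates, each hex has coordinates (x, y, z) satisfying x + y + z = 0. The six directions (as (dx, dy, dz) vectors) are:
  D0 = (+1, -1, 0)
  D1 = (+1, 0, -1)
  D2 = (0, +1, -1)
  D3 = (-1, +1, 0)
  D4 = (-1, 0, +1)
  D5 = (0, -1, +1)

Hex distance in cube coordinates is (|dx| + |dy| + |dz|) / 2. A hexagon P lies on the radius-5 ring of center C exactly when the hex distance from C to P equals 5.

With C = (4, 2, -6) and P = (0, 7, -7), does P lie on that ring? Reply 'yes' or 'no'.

Answer: yes

Derivation:
|px - cx| = |0 - 4| = 4
|py - cy| = |7 - 2| = 5
|pz - cz| = |-7 - (-6)| = 1
distance = (4+5+1)/2 = 10/2 = 5
radius = 5; distance == radius -> yes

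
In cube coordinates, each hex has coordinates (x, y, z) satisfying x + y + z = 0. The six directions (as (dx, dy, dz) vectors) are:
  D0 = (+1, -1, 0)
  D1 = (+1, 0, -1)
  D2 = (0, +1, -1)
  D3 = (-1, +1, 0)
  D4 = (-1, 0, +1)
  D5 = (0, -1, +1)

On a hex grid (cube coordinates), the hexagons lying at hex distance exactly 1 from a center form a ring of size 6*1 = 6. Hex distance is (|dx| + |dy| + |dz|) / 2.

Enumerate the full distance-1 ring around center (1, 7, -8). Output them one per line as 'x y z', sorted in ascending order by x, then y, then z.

Walk ring at distance 1 from (1, 7, -8):
Start at center + D4*1 = (0, 7, -7)
  hex 0: (0, 7, -7)
  hex 1: (1, 6, -7)
  hex 2: (2, 6, -8)
  hex 3: (2, 7, -9)
  hex 4: (1, 8, -9)
  hex 5: (0, 8, -8)
Sorted: 6 hexes.

Answer: 0 7 -7
0 8 -8
1 6 -7
1 8 -9
2 6 -8
2 7 -9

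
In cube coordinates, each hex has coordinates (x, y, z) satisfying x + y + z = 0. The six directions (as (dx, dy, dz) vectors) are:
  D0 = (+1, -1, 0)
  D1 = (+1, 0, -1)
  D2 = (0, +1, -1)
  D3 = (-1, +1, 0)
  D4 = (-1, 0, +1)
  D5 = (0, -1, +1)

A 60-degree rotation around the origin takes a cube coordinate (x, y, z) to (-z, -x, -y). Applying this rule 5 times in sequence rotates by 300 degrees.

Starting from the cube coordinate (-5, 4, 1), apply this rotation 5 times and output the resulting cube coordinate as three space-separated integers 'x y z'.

Answer: -4 -1 5

Derivation:
Start: (-5, 4, 1)
Step 1: (-5, 4, 1) -> (-(1), -(-5), -(4)) = (-1, 5, -4)
Step 2: (-1, 5, -4) -> (-(-4), -(-1), -(5)) = (4, 1, -5)
Step 3: (4, 1, -5) -> (-(-5), -(4), -(1)) = (5, -4, -1)
Step 4: (5, -4, -1) -> (-(-1), -(5), -(-4)) = (1, -5, 4)
Step 5: (1, -5, 4) -> (-(4), -(1), -(-5)) = (-4, -1, 5)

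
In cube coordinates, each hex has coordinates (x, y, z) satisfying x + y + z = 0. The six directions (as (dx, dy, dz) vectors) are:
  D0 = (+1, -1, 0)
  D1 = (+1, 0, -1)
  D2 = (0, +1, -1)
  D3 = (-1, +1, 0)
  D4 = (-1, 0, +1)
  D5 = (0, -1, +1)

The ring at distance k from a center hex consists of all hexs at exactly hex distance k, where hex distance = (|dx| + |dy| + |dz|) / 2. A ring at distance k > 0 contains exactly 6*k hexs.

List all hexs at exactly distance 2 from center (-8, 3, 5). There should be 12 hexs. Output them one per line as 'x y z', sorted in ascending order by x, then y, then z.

Walk ring at distance 2 from (-8, 3, 5):
Start at center + D4*2 = (-10, 3, 7)
  hex 0: (-10, 3, 7)
  hex 1: (-9, 2, 7)
  hex 2: (-8, 1, 7)
  hex 3: (-7, 1, 6)
  hex 4: (-6, 1, 5)
  hex 5: (-6, 2, 4)
  hex 6: (-6, 3, 3)
  hex 7: (-7, 4, 3)
  hex 8: (-8, 5, 3)
  hex 9: (-9, 5, 4)
  hex 10: (-10, 5, 5)
  hex 11: (-10, 4, 6)
Sorted: 12 hexes.

Answer: -10 3 7
-10 4 6
-10 5 5
-9 2 7
-9 5 4
-8 1 7
-8 5 3
-7 1 6
-7 4 3
-6 1 5
-6 2 4
-6 3 3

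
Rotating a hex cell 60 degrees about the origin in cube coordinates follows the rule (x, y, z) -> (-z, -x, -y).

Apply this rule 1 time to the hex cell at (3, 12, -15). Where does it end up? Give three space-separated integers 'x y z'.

Answer: 15 -3 -12

Derivation:
Start: (3, 12, -15)
Step 1: (3, 12, -15) -> (-(-15), -(3), -(12)) = (15, -3, -12)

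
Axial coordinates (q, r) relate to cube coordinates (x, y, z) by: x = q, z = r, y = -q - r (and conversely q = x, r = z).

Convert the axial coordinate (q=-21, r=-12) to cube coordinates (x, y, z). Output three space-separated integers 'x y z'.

Answer: -21 33 -12

Derivation:
x = q = -21
z = r = -12
y = -x - z = -(-21) - (-12) = 33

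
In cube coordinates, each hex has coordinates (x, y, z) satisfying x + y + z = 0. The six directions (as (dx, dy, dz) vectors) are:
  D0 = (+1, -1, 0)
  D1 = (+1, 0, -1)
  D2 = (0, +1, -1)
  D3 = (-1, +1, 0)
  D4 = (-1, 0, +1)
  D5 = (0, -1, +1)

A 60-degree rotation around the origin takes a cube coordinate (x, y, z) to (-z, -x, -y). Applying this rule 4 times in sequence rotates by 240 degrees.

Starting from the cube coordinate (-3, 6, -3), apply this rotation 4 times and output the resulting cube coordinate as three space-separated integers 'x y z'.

Start: (-3, 6, -3)
Step 1: (-3, 6, -3) -> (-(-3), -(-3), -(6)) = (3, 3, -6)
Step 2: (3, 3, -6) -> (-(-6), -(3), -(3)) = (6, -3, -3)
Step 3: (6, -3, -3) -> (-(-3), -(6), -(-3)) = (3, -6, 3)
Step 4: (3, -6, 3) -> (-(3), -(3), -(-6)) = (-3, -3, 6)

Answer: -3 -3 6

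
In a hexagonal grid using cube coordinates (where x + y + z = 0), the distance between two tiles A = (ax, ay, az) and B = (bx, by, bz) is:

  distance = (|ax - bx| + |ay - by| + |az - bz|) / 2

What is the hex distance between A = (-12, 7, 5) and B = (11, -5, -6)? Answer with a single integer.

|ax - bx| = |-12 - 11| = 23
|ay - by| = |7 - (-5)| = 12
|az - bz| = |5 - (-6)| = 11
distance = (23 + 12 + 11) / 2 = 46 / 2 = 23

Answer: 23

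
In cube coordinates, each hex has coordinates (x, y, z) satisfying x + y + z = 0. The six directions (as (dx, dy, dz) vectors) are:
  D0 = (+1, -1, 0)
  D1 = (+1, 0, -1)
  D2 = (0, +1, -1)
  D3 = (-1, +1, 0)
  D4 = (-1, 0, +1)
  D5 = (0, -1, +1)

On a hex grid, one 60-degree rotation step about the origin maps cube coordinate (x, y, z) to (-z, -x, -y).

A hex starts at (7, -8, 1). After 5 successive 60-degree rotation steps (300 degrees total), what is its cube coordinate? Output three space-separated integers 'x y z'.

Start: (7, -8, 1)
Step 1: (7, -8, 1) -> (-(1), -(7), -(-8)) = (-1, -7, 8)
Step 2: (-1, -7, 8) -> (-(8), -(-1), -(-7)) = (-8, 1, 7)
Step 3: (-8, 1, 7) -> (-(7), -(-8), -(1)) = (-7, 8, -1)
Step 4: (-7, 8, -1) -> (-(-1), -(-7), -(8)) = (1, 7, -8)
Step 5: (1, 7, -8) -> (-(-8), -(1), -(7)) = (8, -1, -7)

Answer: 8 -1 -7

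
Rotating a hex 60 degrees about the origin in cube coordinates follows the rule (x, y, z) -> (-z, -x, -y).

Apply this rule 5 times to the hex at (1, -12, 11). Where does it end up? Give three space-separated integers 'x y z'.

Answer: 12 -11 -1

Derivation:
Start: (1, -12, 11)
Step 1: (1, -12, 11) -> (-(11), -(1), -(-12)) = (-11, -1, 12)
Step 2: (-11, -1, 12) -> (-(12), -(-11), -(-1)) = (-12, 11, 1)
Step 3: (-12, 11, 1) -> (-(1), -(-12), -(11)) = (-1, 12, -11)
Step 4: (-1, 12, -11) -> (-(-11), -(-1), -(12)) = (11, 1, -12)
Step 5: (11, 1, -12) -> (-(-12), -(11), -(1)) = (12, -11, -1)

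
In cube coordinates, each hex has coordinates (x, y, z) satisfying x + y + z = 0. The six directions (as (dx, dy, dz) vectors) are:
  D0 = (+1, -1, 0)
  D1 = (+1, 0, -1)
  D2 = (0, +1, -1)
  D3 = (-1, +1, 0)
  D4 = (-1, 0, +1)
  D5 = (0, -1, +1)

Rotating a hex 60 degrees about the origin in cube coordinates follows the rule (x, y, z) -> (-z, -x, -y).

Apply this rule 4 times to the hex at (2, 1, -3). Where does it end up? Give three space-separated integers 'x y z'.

Start: (2, 1, -3)
Step 1: (2, 1, -3) -> (-(-3), -(2), -(1)) = (3, -2, -1)
Step 2: (3, -2, -1) -> (-(-1), -(3), -(-2)) = (1, -3, 2)
Step 3: (1, -3, 2) -> (-(2), -(1), -(-3)) = (-2, -1, 3)
Step 4: (-2, -1, 3) -> (-(3), -(-2), -(-1)) = (-3, 2, 1)

Answer: -3 2 1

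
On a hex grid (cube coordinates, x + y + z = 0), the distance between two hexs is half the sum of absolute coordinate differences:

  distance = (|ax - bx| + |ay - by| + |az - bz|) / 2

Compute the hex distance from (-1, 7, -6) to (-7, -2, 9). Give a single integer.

|ax - bx| = |-1 - (-7)| = 6
|ay - by| = |7 - (-2)| = 9
|az - bz| = |-6 - 9| = 15
distance = (6 + 9 + 15) / 2 = 30 / 2 = 15

Answer: 15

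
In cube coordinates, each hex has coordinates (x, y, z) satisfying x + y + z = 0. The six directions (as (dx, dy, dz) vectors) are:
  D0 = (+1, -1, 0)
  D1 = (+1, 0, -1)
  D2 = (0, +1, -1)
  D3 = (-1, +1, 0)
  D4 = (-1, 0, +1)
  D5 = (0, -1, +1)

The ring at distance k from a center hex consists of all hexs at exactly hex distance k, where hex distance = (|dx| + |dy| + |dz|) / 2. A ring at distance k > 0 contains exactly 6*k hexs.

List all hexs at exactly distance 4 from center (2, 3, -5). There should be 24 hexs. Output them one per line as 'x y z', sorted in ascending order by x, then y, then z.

Answer: -2 3 -1
-2 4 -2
-2 5 -3
-2 6 -4
-2 7 -5
-1 2 -1
-1 7 -6
0 1 -1
0 7 -7
1 0 -1
1 7 -8
2 -1 -1
2 7 -9
3 -1 -2
3 6 -9
4 -1 -3
4 5 -9
5 -1 -4
5 4 -9
6 -1 -5
6 0 -6
6 1 -7
6 2 -8
6 3 -9

Derivation:
Walk ring at distance 4 from (2, 3, -5):
Start at center + D4*4 = (-2, 3, -1)
  hex 0: (-2, 3, -1)
  hex 1: (-1, 2, -1)
  hex 2: (0, 1, -1)
  hex 3: (1, 0, -1)
  hex 4: (2, -1, -1)
  hex 5: (3, -1, -2)
  hex 6: (4, -1, -3)
  hex 7: (5, -1, -4)
  hex 8: (6, -1, -5)
  hex 9: (6, 0, -6)
  hex 10: (6, 1, -7)
  hex 11: (6, 2, -8)
  hex 12: (6, 3, -9)
  hex 13: (5, 4, -9)
  hex 14: (4, 5, -9)
  hex 15: (3, 6, -9)
  hex 16: (2, 7, -9)
  hex 17: (1, 7, -8)
  hex 18: (0, 7, -7)
  hex 19: (-1, 7, -6)
  hex 20: (-2, 7, -5)
  hex 21: (-2, 6, -4)
  hex 22: (-2, 5, -3)
  hex 23: (-2, 4, -2)
Sorted: 24 hexes.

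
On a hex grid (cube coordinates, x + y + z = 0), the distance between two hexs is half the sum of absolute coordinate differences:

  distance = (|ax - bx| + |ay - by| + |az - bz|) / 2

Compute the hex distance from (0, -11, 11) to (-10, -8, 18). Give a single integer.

Answer: 10

Derivation:
|ax - bx| = |0 - (-10)| = 10
|ay - by| = |-11 - (-8)| = 3
|az - bz| = |11 - 18| = 7
distance = (10 + 3 + 7) / 2 = 20 / 2 = 10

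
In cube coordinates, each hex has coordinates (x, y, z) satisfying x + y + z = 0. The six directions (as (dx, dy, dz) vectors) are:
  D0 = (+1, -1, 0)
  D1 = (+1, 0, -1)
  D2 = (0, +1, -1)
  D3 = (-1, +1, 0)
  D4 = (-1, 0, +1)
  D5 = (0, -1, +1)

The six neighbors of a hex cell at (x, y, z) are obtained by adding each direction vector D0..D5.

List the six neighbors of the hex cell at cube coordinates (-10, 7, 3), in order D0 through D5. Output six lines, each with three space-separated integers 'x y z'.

Answer: -9 6 3
-9 7 2
-10 8 2
-11 8 3
-11 7 4
-10 6 4

Derivation:
Center: (-10, 7, 3). Add each direction:
  D0: (-10, 7, 3) + (1, -1, 0) = (-9, 6, 3)
  D1: (-10, 7, 3) + (1, 0, -1) = (-9, 7, 2)
  D2: (-10, 7, 3) + (0, 1, -1) = (-10, 8, 2)
  D3: (-10, 7, 3) + (-1, 1, 0) = (-11, 8, 3)
  D4: (-10, 7, 3) + (-1, 0, 1) = (-11, 7, 4)
  D5: (-10, 7, 3) + (0, -1, 1) = (-10, 6, 4)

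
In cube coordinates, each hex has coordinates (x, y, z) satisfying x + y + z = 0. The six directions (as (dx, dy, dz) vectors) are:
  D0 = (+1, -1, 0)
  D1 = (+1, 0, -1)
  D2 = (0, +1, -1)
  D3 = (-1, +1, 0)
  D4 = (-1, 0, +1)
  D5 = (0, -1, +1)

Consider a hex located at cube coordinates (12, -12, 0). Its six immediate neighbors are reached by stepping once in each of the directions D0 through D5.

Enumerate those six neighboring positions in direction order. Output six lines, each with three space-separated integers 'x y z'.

Answer: 13 -13 0
13 -12 -1
12 -11 -1
11 -11 0
11 -12 1
12 -13 1

Derivation:
Center: (12, -12, 0). Add each direction:
  D0: (12, -12, 0) + (1, -1, 0) = (13, -13, 0)
  D1: (12, -12, 0) + (1, 0, -1) = (13, -12, -1)
  D2: (12, -12, 0) + (0, 1, -1) = (12, -11, -1)
  D3: (12, -12, 0) + (-1, 1, 0) = (11, -11, 0)
  D4: (12, -12, 0) + (-1, 0, 1) = (11, -12, 1)
  D5: (12, -12, 0) + (0, -1, 1) = (12, -13, 1)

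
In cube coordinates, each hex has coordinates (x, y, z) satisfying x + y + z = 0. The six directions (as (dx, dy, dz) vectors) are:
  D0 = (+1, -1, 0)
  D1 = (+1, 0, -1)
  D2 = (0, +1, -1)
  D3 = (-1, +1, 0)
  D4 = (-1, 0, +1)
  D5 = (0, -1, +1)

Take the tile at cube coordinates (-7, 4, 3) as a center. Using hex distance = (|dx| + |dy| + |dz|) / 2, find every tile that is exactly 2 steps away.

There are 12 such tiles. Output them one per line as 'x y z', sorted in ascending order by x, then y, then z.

Walk ring at distance 2 from (-7, 4, 3):
Start at center + D4*2 = (-9, 4, 5)
  hex 0: (-9, 4, 5)
  hex 1: (-8, 3, 5)
  hex 2: (-7, 2, 5)
  hex 3: (-6, 2, 4)
  hex 4: (-5, 2, 3)
  hex 5: (-5, 3, 2)
  hex 6: (-5, 4, 1)
  hex 7: (-6, 5, 1)
  hex 8: (-7, 6, 1)
  hex 9: (-8, 6, 2)
  hex 10: (-9, 6, 3)
  hex 11: (-9, 5, 4)
Sorted: 12 hexes.

Answer: -9 4 5
-9 5 4
-9 6 3
-8 3 5
-8 6 2
-7 2 5
-7 6 1
-6 2 4
-6 5 1
-5 2 3
-5 3 2
-5 4 1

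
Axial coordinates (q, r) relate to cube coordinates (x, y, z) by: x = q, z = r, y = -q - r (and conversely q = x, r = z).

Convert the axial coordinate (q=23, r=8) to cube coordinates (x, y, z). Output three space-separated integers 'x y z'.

x = q = 23
z = r = 8
y = -x - z = -(23) - (8) = -31

Answer: 23 -31 8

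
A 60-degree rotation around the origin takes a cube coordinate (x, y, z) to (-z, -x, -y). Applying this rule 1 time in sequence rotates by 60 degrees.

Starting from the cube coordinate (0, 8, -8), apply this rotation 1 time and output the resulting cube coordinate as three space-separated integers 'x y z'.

Answer: 8 0 -8

Derivation:
Start: (0, 8, -8)
Step 1: (0, 8, -8) -> (-(-8), -(0), -(8)) = (8, 0, -8)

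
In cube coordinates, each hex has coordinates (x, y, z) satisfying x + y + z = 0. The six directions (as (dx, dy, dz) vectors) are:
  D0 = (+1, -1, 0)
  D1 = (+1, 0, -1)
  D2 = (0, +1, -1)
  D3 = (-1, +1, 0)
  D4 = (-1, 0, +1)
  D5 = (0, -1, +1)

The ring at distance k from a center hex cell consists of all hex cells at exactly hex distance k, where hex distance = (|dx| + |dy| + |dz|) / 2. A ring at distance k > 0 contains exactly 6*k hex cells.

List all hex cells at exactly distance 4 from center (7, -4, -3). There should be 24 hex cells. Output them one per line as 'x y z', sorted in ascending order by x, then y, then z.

Walk ring at distance 4 from (7, -4, -3):
Start at center + D4*4 = (3, -4, 1)
  hex 0: (3, -4, 1)
  hex 1: (4, -5, 1)
  hex 2: (5, -6, 1)
  hex 3: (6, -7, 1)
  hex 4: (7, -8, 1)
  hex 5: (8, -8, 0)
  hex 6: (9, -8, -1)
  hex 7: (10, -8, -2)
  hex 8: (11, -8, -3)
  hex 9: (11, -7, -4)
  hex 10: (11, -6, -5)
  hex 11: (11, -5, -6)
  hex 12: (11, -4, -7)
  hex 13: (10, -3, -7)
  hex 14: (9, -2, -7)
  hex 15: (8, -1, -7)
  hex 16: (7, 0, -7)
  hex 17: (6, 0, -6)
  hex 18: (5, 0, -5)
  hex 19: (4, 0, -4)
  hex 20: (3, 0, -3)
  hex 21: (3, -1, -2)
  hex 22: (3, -2, -1)
  hex 23: (3, -3, 0)
Sorted: 24 hexes.

Answer: 3 -4 1
3 -3 0
3 -2 -1
3 -1 -2
3 0 -3
4 -5 1
4 0 -4
5 -6 1
5 0 -5
6 -7 1
6 0 -6
7 -8 1
7 0 -7
8 -8 0
8 -1 -7
9 -8 -1
9 -2 -7
10 -8 -2
10 -3 -7
11 -8 -3
11 -7 -4
11 -6 -5
11 -5 -6
11 -4 -7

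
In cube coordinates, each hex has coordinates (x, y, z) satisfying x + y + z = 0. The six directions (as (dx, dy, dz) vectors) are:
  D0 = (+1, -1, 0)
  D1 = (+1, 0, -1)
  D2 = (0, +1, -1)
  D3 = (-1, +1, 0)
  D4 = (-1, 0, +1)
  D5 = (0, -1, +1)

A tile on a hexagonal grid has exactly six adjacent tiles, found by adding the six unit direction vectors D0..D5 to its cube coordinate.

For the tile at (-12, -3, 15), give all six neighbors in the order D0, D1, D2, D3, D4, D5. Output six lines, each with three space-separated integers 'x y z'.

Answer: -11 -4 15
-11 -3 14
-12 -2 14
-13 -2 15
-13 -3 16
-12 -4 16

Derivation:
Center: (-12, -3, 15). Add each direction:
  D0: (-12, -3, 15) + (1, -1, 0) = (-11, -4, 15)
  D1: (-12, -3, 15) + (1, 0, -1) = (-11, -3, 14)
  D2: (-12, -3, 15) + (0, 1, -1) = (-12, -2, 14)
  D3: (-12, -3, 15) + (-1, 1, 0) = (-13, -2, 15)
  D4: (-12, -3, 15) + (-1, 0, 1) = (-13, -3, 16)
  D5: (-12, -3, 15) + (0, -1, 1) = (-12, -4, 16)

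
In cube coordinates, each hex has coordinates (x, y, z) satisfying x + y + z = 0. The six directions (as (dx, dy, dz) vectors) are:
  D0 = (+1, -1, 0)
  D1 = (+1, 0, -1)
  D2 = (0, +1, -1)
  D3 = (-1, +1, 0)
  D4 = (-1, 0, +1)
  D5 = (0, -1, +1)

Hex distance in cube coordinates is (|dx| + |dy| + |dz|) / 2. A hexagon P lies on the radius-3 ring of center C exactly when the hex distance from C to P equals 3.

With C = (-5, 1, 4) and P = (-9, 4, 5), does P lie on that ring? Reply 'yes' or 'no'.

|px - cx| = |-9 - (-5)| = 4
|py - cy| = |4 - 1| = 3
|pz - cz| = |5 - 4| = 1
distance = (4+3+1)/2 = 8/2 = 4
radius = 3; distance != radius -> no

Answer: no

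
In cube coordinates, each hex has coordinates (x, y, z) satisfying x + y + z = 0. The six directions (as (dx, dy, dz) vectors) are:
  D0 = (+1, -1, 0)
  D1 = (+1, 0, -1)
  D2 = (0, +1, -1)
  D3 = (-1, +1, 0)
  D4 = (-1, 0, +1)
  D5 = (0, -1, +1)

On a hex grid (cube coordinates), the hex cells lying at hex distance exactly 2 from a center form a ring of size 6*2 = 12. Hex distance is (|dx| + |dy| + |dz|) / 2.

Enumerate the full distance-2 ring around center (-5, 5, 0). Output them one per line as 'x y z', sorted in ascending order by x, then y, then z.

Answer: -7 5 2
-7 6 1
-7 7 0
-6 4 2
-6 7 -1
-5 3 2
-5 7 -2
-4 3 1
-4 6 -2
-3 3 0
-3 4 -1
-3 5 -2

Derivation:
Walk ring at distance 2 from (-5, 5, 0):
Start at center + D4*2 = (-7, 5, 2)
  hex 0: (-7, 5, 2)
  hex 1: (-6, 4, 2)
  hex 2: (-5, 3, 2)
  hex 3: (-4, 3, 1)
  hex 4: (-3, 3, 0)
  hex 5: (-3, 4, -1)
  hex 6: (-3, 5, -2)
  hex 7: (-4, 6, -2)
  hex 8: (-5, 7, -2)
  hex 9: (-6, 7, -1)
  hex 10: (-7, 7, 0)
  hex 11: (-7, 6, 1)
Sorted: 12 hexes.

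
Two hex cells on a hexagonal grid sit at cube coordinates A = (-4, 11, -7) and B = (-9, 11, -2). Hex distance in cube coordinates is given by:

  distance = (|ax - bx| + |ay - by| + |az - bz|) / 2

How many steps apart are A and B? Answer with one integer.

|ax - bx| = |-4 - (-9)| = 5
|ay - by| = |11 - 11| = 0
|az - bz| = |-7 - (-2)| = 5
distance = (5 + 0 + 5) / 2 = 10 / 2 = 5

Answer: 5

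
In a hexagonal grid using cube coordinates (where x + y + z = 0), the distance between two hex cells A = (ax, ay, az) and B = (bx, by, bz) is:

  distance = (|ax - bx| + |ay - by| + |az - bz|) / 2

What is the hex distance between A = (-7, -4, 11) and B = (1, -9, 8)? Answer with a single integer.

Answer: 8

Derivation:
|ax - bx| = |-7 - 1| = 8
|ay - by| = |-4 - (-9)| = 5
|az - bz| = |11 - 8| = 3
distance = (8 + 5 + 3) / 2 = 16 / 2 = 8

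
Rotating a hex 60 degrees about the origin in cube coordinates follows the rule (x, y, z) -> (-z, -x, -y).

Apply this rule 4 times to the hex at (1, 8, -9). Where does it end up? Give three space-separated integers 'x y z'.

Answer: -9 1 8

Derivation:
Start: (1, 8, -9)
Step 1: (1, 8, -9) -> (-(-9), -(1), -(8)) = (9, -1, -8)
Step 2: (9, -1, -8) -> (-(-8), -(9), -(-1)) = (8, -9, 1)
Step 3: (8, -9, 1) -> (-(1), -(8), -(-9)) = (-1, -8, 9)
Step 4: (-1, -8, 9) -> (-(9), -(-1), -(-8)) = (-9, 1, 8)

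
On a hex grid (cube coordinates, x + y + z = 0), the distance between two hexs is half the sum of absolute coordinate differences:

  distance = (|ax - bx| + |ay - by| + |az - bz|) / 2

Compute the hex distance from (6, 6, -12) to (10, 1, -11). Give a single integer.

|ax - bx| = |6 - 10| = 4
|ay - by| = |6 - 1| = 5
|az - bz| = |-12 - (-11)| = 1
distance = (4 + 5 + 1) / 2 = 10 / 2 = 5

Answer: 5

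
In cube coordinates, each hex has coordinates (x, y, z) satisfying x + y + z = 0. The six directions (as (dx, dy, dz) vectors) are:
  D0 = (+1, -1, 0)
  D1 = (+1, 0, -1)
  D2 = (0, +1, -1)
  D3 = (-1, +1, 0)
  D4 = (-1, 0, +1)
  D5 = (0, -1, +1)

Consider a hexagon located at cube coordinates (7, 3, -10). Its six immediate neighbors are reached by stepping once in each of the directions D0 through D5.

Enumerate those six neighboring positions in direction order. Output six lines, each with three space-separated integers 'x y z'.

Answer: 8 2 -10
8 3 -11
7 4 -11
6 4 -10
6 3 -9
7 2 -9

Derivation:
Center: (7, 3, -10). Add each direction:
  D0: (7, 3, -10) + (1, -1, 0) = (8, 2, -10)
  D1: (7, 3, -10) + (1, 0, -1) = (8, 3, -11)
  D2: (7, 3, -10) + (0, 1, -1) = (7, 4, -11)
  D3: (7, 3, -10) + (-1, 1, 0) = (6, 4, -10)
  D4: (7, 3, -10) + (-1, 0, 1) = (6, 3, -9)
  D5: (7, 3, -10) + (0, -1, 1) = (7, 2, -9)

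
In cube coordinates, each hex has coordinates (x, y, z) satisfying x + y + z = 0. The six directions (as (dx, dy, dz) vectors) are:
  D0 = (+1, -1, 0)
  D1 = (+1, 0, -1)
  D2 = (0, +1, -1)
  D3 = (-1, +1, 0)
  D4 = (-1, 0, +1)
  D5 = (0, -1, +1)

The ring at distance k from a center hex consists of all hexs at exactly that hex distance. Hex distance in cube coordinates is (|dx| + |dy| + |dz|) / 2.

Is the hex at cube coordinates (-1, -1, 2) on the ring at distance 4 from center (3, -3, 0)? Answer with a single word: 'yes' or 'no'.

Answer: yes

Derivation:
|px - cx| = |-1 - 3| = 4
|py - cy| = |-1 - (-3)| = 2
|pz - cz| = |2 - 0| = 2
distance = (4+2+2)/2 = 8/2 = 4
radius = 4; distance == radius -> yes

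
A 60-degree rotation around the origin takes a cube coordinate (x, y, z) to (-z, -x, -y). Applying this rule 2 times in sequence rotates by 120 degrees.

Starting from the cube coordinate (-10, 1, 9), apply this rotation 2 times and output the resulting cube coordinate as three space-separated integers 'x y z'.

Answer: 1 9 -10

Derivation:
Start: (-10, 1, 9)
Step 1: (-10, 1, 9) -> (-(9), -(-10), -(1)) = (-9, 10, -1)
Step 2: (-9, 10, -1) -> (-(-1), -(-9), -(10)) = (1, 9, -10)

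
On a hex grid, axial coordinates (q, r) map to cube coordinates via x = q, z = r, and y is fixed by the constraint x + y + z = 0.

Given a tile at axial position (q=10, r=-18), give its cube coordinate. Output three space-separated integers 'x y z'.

x = q = 10
z = r = -18
y = -x - z = -(10) - (-18) = 8

Answer: 10 8 -18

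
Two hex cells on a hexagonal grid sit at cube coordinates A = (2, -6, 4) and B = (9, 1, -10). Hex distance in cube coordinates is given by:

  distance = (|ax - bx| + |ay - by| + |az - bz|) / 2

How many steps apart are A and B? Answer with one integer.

Answer: 14

Derivation:
|ax - bx| = |2 - 9| = 7
|ay - by| = |-6 - 1| = 7
|az - bz| = |4 - (-10)| = 14
distance = (7 + 7 + 14) / 2 = 28 / 2 = 14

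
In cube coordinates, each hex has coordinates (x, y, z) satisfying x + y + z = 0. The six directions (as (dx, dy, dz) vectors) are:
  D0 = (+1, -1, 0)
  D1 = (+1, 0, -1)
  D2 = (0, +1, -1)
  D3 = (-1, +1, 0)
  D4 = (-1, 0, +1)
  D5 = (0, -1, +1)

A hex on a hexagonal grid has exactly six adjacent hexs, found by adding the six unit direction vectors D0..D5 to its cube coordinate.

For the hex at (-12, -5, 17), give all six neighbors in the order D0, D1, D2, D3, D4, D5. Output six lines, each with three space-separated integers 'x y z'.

Center: (-12, -5, 17). Add each direction:
  D0: (-12, -5, 17) + (1, -1, 0) = (-11, -6, 17)
  D1: (-12, -5, 17) + (1, 0, -1) = (-11, -5, 16)
  D2: (-12, -5, 17) + (0, 1, -1) = (-12, -4, 16)
  D3: (-12, -5, 17) + (-1, 1, 0) = (-13, -4, 17)
  D4: (-12, -5, 17) + (-1, 0, 1) = (-13, -5, 18)
  D5: (-12, -5, 17) + (0, -1, 1) = (-12, -6, 18)

Answer: -11 -6 17
-11 -5 16
-12 -4 16
-13 -4 17
-13 -5 18
-12 -6 18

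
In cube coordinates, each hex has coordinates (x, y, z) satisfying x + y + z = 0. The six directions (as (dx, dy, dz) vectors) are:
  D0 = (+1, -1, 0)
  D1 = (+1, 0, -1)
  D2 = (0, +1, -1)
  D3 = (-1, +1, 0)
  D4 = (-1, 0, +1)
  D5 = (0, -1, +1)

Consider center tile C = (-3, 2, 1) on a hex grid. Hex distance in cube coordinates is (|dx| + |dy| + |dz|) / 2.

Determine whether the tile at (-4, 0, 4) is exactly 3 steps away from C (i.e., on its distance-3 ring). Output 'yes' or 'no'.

Answer: yes

Derivation:
|px - cx| = |-4 - (-3)| = 1
|py - cy| = |0 - 2| = 2
|pz - cz| = |4 - 1| = 3
distance = (1+2+3)/2 = 6/2 = 3
radius = 3; distance == radius -> yes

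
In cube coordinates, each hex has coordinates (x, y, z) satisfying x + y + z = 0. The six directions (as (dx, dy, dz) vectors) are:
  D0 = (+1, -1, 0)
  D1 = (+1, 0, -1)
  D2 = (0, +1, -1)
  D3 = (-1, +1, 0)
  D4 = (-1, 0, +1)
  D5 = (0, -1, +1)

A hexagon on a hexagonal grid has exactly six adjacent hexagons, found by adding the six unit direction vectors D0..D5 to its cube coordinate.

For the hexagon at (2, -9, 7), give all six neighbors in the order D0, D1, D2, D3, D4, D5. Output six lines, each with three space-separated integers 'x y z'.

Center: (2, -9, 7). Add each direction:
  D0: (2, -9, 7) + (1, -1, 0) = (3, -10, 7)
  D1: (2, -9, 7) + (1, 0, -1) = (3, -9, 6)
  D2: (2, -9, 7) + (0, 1, -1) = (2, -8, 6)
  D3: (2, -9, 7) + (-1, 1, 0) = (1, -8, 7)
  D4: (2, -9, 7) + (-1, 0, 1) = (1, -9, 8)
  D5: (2, -9, 7) + (0, -1, 1) = (2, -10, 8)

Answer: 3 -10 7
3 -9 6
2 -8 6
1 -8 7
1 -9 8
2 -10 8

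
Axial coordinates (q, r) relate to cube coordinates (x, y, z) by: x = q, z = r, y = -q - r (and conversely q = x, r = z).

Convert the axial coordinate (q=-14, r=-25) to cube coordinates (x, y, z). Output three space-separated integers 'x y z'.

x = q = -14
z = r = -25
y = -x - z = -(-14) - (-25) = 39

Answer: -14 39 -25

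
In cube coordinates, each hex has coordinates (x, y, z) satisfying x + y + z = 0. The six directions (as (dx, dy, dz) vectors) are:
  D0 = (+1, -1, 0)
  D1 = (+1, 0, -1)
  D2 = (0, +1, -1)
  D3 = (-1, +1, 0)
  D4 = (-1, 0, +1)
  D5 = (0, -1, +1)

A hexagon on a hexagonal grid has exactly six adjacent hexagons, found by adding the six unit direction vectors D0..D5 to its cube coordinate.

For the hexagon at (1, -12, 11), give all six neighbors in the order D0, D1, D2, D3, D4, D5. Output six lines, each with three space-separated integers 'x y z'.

Center: (1, -12, 11). Add each direction:
  D0: (1, -12, 11) + (1, -1, 0) = (2, -13, 11)
  D1: (1, -12, 11) + (1, 0, -1) = (2, -12, 10)
  D2: (1, -12, 11) + (0, 1, -1) = (1, -11, 10)
  D3: (1, -12, 11) + (-1, 1, 0) = (0, -11, 11)
  D4: (1, -12, 11) + (-1, 0, 1) = (0, -12, 12)
  D5: (1, -12, 11) + (0, -1, 1) = (1, -13, 12)

Answer: 2 -13 11
2 -12 10
1 -11 10
0 -11 11
0 -12 12
1 -13 12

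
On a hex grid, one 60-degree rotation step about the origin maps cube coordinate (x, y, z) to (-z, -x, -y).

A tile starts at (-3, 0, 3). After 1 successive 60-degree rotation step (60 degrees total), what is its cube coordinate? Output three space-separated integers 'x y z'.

Answer: -3 3 0

Derivation:
Start: (-3, 0, 3)
Step 1: (-3, 0, 3) -> (-(3), -(-3), -(0)) = (-3, 3, 0)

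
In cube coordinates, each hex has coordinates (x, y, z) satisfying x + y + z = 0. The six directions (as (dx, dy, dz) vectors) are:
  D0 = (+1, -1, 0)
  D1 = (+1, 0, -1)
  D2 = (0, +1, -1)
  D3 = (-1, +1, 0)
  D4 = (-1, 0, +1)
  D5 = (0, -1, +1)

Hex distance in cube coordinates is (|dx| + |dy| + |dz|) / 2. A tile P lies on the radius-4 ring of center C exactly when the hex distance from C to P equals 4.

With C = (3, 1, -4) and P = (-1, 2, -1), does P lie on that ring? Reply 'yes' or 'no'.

|px - cx| = |-1 - 3| = 4
|py - cy| = |2 - 1| = 1
|pz - cz| = |-1 - (-4)| = 3
distance = (4+1+3)/2 = 8/2 = 4
radius = 4; distance == radius -> yes

Answer: yes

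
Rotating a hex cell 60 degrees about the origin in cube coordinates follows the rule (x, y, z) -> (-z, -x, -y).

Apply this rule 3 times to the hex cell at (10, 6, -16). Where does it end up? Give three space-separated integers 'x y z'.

Answer: -10 -6 16

Derivation:
Start: (10, 6, -16)
Step 1: (10, 6, -16) -> (-(-16), -(10), -(6)) = (16, -10, -6)
Step 2: (16, -10, -6) -> (-(-6), -(16), -(-10)) = (6, -16, 10)
Step 3: (6, -16, 10) -> (-(10), -(6), -(-16)) = (-10, -6, 16)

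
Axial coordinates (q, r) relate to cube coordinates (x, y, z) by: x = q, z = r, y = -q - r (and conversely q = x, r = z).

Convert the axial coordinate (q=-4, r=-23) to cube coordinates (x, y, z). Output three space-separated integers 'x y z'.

Answer: -4 27 -23

Derivation:
x = q = -4
z = r = -23
y = -x - z = -(-4) - (-23) = 27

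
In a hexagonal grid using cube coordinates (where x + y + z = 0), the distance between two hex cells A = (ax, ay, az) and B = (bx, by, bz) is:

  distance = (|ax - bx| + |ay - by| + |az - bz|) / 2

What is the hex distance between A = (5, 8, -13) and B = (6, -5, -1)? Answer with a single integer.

|ax - bx| = |5 - 6| = 1
|ay - by| = |8 - (-5)| = 13
|az - bz| = |-13 - (-1)| = 12
distance = (1 + 13 + 12) / 2 = 26 / 2 = 13

Answer: 13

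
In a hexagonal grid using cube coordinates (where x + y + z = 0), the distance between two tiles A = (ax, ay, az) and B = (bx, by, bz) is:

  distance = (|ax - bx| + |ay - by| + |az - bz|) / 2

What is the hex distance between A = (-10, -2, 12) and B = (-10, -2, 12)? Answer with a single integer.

Answer: 0

Derivation:
|ax - bx| = |-10 - (-10)| = 0
|ay - by| = |-2 - (-2)| = 0
|az - bz| = |12 - 12| = 0
distance = (0 + 0 + 0) / 2 = 0 / 2 = 0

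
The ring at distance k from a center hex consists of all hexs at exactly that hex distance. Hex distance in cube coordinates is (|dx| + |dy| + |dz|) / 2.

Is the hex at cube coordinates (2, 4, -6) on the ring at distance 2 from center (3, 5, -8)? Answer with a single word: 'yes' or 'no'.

Answer: yes

Derivation:
|px - cx| = |2 - 3| = 1
|py - cy| = |4 - 5| = 1
|pz - cz| = |-6 - (-8)| = 2
distance = (1+1+2)/2 = 4/2 = 2
radius = 2; distance == radius -> yes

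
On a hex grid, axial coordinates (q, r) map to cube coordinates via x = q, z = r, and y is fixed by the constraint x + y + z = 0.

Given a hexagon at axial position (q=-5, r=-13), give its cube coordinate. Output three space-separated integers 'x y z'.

x = q = -5
z = r = -13
y = -x - z = -(-5) - (-13) = 18

Answer: -5 18 -13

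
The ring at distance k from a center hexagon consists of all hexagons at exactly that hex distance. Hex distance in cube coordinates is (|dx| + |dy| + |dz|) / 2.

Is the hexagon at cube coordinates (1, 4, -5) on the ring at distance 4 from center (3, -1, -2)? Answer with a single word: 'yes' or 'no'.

Answer: no

Derivation:
|px - cx| = |1 - 3| = 2
|py - cy| = |4 - (-1)| = 5
|pz - cz| = |-5 - (-2)| = 3
distance = (2+5+3)/2 = 10/2 = 5
radius = 4; distance != radius -> no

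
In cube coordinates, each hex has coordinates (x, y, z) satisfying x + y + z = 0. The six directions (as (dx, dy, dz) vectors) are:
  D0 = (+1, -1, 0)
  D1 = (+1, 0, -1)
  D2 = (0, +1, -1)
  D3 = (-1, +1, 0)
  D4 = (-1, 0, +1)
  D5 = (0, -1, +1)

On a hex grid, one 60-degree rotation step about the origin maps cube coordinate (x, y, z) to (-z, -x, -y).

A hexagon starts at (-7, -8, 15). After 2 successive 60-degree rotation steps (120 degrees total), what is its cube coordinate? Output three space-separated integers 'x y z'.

Answer: -8 15 -7

Derivation:
Start: (-7, -8, 15)
Step 1: (-7, -8, 15) -> (-(15), -(-7), -(-8)) = (-15, 7, 8)
Step 2: (-15, 7, 8) -> (-(8), -(-15), -(7)) = (-8, 15, -7)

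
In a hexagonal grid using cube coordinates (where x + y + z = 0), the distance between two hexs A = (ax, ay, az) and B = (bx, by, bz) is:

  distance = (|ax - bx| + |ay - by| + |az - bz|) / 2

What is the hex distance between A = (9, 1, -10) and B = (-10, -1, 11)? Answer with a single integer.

Answer: 21

Derivation:
|ax - bx| = |9 - (-10)| = 19
|ay - by| = |1 - (-1)| = 2
|az - bz| = |-10 - 11| = 21
distance = (19 + 2 + 21) / 2 = 42 / 2 = 21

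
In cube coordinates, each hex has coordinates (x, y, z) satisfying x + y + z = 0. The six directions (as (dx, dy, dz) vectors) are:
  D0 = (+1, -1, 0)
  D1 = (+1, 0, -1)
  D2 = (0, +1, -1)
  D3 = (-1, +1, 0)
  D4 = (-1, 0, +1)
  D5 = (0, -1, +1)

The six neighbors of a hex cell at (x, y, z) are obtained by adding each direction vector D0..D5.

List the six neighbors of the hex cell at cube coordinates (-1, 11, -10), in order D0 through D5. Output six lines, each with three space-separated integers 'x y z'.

Center: (-1, 11, -10). Add each direction:
  D0: (-1, 11, -10) + (1, -1, 0) = (0, 10, -10)
  D1: (-1, 11, -10) + (1, 0, -1) = (0, 11, -11)
  D2: (-1, 11, -10) + (0, 1, -1) = (-1, 12, -11)
  D3: (-1, 11, -10) + (-1, 1, 0) = (-2, 12, -10)
  D4: (-1, 11, -10) + (-1, 0, 1) = (-2, 11, -9)
  D5: (-1, 11, -10) + (0, -1, 1) = (-1, 10, -9)

Answer: 0 10 -10
0 11 -11
-1 12 -11
-2 12 -10
-2 11 -9
-1 10 -9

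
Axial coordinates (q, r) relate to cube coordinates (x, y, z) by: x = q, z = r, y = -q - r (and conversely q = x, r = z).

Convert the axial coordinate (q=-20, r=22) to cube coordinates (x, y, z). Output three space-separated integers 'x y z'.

x = q = -20
z = r = 22
y = -x - z = -(-20) - (22) = -2

Answer: -20 -2 22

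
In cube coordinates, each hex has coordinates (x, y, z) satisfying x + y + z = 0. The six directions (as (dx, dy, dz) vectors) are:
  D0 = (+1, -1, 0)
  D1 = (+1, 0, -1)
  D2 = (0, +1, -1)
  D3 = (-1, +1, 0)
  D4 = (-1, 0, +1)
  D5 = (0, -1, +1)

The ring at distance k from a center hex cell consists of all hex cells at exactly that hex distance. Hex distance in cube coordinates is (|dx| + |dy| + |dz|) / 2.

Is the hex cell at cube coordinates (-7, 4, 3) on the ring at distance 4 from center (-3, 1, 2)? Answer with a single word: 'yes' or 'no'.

|px - cx| = |-7 - (-3)| = 4
|py - cy| = |4 - 1| = 3
|pz - cz| = |3 - 2| = 1
distance = (4+3+1)/2 = 8/2 = 4
radius = 4; distance == radius -> yes

Answer: yes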